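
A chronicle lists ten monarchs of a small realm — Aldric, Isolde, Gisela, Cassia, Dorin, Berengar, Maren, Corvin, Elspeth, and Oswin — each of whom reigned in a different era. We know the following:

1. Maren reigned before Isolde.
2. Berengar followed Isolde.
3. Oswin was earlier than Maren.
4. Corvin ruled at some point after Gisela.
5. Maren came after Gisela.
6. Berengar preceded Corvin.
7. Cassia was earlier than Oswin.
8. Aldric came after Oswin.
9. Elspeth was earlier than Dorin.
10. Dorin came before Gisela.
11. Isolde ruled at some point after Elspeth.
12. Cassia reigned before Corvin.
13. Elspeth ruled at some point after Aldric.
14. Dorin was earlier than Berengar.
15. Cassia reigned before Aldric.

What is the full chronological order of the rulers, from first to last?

The constraints fix every adjacent pair, so only one ordering works:
Cassia → Oswin → Aldric → Elspeth → Dorin → Gisela → Maren → Isolde → Berengar → Corvin.

Cassia, Oswin, Aldric, Elspeth, Dorin, Gisela, Maren, Isolde, Berengar, Corvin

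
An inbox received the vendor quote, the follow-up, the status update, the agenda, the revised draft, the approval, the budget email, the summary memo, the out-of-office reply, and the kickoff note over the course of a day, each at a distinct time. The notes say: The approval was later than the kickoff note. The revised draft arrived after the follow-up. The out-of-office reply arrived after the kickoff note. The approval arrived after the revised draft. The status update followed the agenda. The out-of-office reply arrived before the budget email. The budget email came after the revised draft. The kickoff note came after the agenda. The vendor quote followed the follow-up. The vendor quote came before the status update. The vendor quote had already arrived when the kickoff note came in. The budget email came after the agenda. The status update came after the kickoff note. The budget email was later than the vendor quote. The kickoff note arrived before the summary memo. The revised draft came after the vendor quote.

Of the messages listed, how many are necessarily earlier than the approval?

Directly stated before the approval: the kickoff note and the revised draft.
The agenda reaches the approval via the agenda → the kickoff note → the approval.
The follow-up reaches the approval via the follow-up → the revised draft → the approval.
The vendor quote reaches the approval via the vendor quote → the kickoff note → the approval.
No chain forces the status update (or any of the others) ahead of the approval.
That's the agenda, the follow-up, the kickoff note, the revised draft, and the vendor quote — 5 in all.

5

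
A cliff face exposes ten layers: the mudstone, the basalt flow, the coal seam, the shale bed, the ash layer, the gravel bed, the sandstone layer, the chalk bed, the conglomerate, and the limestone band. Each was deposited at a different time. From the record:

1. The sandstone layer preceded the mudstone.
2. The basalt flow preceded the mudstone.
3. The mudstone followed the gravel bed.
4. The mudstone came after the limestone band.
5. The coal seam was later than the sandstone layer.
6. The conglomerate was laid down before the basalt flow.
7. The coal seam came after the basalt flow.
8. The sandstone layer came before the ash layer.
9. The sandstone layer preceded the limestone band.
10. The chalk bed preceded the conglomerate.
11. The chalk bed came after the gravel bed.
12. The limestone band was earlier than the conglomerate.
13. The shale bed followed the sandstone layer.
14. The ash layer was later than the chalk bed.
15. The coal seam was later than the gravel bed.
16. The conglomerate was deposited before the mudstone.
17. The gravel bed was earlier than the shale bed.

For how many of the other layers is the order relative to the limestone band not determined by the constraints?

4

Forced before the limestone band: the sandstone layer; forced after the limestone band: the basalt flow, the coal seam, the conglomerate, and the mudstone.
That leaves the ash layer, the chalk bed, the gravel bed, and the shale bed with no forced order relative to the limestone band — 4.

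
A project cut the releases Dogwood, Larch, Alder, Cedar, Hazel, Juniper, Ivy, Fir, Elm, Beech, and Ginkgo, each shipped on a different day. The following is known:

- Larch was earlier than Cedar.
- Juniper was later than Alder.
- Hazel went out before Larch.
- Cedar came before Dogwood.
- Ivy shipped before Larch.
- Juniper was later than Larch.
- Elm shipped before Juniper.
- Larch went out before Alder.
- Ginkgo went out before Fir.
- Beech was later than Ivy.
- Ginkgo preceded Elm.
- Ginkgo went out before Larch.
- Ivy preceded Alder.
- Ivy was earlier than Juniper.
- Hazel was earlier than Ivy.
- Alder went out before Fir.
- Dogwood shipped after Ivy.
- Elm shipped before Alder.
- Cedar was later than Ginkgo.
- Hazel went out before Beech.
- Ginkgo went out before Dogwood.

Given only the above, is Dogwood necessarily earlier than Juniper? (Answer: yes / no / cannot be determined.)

cannot be determined

No chain of stated constraints runs from Dogwood to Juniper, and none runs from Juniper to Dogwood either.
So the relative order of Dogwood and Juniper is not fixed by the given facts.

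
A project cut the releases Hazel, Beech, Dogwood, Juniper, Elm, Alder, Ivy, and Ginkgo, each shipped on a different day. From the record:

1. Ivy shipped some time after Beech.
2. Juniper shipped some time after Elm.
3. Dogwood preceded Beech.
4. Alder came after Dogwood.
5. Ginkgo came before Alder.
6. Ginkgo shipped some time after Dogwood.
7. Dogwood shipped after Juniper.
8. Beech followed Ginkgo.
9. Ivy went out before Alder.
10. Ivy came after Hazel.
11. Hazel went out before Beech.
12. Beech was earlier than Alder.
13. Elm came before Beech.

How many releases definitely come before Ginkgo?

Directly stated before Ginkgo: Dogwood.
Elm reaches Ginkgo via Elm → Juniper → Dogwood → Ginkgo.
Juniper reaches Ginkgo via Juniper → Dogwood → Ginkgo.
No chain forces Alder (or any of the others) ahead of Ginkgo.
That's Dogwood, Elm, and Juniper — 3 in all.

3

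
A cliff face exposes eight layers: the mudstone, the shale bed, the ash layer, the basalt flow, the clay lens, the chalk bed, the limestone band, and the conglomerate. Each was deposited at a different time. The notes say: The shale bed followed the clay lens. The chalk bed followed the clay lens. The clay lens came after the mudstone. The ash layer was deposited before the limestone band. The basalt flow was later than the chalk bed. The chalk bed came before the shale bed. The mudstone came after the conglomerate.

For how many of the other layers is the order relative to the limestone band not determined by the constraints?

Forced before the limestone band: the ash layer.
That leaves the basalt flow, the chalk bed, the clay lens, the conglomerate, the mudstone, and the shale bed with no forced order relative to the limestone band — 6.

6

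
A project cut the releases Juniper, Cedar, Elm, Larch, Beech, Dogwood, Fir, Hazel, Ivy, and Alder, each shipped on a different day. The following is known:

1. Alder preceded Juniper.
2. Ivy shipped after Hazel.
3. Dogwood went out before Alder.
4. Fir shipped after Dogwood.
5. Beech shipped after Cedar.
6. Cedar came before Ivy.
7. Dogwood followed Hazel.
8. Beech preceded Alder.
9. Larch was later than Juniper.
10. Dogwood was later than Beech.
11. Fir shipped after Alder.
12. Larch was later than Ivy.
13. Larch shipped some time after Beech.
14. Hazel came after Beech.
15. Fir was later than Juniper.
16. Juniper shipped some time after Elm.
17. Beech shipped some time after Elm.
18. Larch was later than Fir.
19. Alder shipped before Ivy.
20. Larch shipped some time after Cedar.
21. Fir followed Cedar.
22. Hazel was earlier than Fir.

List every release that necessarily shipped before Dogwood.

Directly stated before Dogwood: Beech and Hazel.
Cedar reaches Dogwood via Cedar → Beech → Dogwood.
Elm reaches Dogwood via Elm → Beech → Dogwood.
No chain forces Alder (or any of the others) ahead of Dogwood.

Beech, Cedar, Elm, Hazel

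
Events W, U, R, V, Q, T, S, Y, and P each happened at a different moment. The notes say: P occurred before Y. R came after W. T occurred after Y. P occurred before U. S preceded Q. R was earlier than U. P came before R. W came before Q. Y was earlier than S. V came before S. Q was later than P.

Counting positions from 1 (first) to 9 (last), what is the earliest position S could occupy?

P, V, and Y must all come before S — 3 forced predecessors.
Nothing else is forced ahead of S, so its earliest slot is position 3 + 1 = 4.

4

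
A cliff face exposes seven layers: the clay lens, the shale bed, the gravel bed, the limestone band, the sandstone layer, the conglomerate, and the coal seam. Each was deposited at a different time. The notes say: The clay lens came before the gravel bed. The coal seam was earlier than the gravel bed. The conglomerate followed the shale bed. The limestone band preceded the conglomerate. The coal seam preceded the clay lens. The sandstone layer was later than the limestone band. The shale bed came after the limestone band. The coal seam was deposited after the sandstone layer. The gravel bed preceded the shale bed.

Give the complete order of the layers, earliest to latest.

the limestone band, the sandstone layer, the coal seam, the clay lens, the gravel bed, the shale bed, the conglomerate

The constraints fix every adjacent pair, so only one ordering works:
the limestone band → the sandstone layer → the coal seam → the clay lens → the gravel bed → the shale bed → the conglomerate.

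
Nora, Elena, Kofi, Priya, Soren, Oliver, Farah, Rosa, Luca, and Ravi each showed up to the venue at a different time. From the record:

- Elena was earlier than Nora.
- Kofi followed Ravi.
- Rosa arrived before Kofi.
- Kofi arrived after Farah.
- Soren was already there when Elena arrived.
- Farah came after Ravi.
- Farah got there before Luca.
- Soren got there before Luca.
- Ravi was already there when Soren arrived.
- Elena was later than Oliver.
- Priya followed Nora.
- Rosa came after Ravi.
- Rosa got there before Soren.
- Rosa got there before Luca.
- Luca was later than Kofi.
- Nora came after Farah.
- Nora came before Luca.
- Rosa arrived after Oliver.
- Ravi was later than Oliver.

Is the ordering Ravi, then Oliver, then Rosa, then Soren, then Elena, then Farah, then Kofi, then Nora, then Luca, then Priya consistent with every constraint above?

The constraints require Oliver before Ravi, but in the proposed sequence Ravi appears ahead of Oliver. That one violation is enough.

no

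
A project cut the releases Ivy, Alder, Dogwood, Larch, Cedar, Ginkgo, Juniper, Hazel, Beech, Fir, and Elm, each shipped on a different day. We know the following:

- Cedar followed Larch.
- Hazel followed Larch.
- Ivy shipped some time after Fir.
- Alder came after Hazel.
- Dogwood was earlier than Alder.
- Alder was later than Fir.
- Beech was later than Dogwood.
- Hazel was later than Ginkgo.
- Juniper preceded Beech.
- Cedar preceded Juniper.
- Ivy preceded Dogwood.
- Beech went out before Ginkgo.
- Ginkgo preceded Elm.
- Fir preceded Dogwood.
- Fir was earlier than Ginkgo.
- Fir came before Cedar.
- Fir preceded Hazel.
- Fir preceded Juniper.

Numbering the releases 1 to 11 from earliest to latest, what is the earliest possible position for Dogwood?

3

Fir and Ivy must both come before Dogwood — 2 forced predecessors.
Nothing else is forced ahead of Dogwood, so its earliest slot is position 2 + 1 = 3.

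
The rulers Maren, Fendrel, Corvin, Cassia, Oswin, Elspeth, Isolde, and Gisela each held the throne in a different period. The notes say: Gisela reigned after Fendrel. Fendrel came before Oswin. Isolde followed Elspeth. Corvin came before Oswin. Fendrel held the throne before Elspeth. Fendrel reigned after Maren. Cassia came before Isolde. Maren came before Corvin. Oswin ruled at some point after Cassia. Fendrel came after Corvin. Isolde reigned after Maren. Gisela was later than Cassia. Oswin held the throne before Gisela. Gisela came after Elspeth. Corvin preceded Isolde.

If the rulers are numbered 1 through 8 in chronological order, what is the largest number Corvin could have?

3

Corvin must come before Elspeth, Fendrel, Gisela, Isolde, and Oswin — 5 rulers forced after them.
Everything else can be placed before Corvin in some valid order, so Corvin can sit as late as position 8 − 5 = 3.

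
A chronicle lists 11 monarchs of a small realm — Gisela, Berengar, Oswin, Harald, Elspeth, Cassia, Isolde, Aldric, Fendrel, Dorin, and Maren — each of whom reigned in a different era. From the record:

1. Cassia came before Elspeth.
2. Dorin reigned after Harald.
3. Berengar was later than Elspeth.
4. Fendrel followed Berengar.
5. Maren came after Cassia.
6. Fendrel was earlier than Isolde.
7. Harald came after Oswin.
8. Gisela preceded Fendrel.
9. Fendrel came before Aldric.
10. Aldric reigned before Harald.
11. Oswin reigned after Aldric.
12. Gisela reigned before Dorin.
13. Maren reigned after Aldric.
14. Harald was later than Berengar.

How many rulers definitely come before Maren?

6

Directly stated before Maren: Aldric and Cassia.
Berengar reaches Maren via Berengar → Fendrel → Aldric → Maren.
Elspeth reaches Maren via Elspeth → Berengar → Fendrel → Aldric → Maren.
Fendrel reaches Maren via Fendrel → Aldric → Maren.
Likewise Gisela reaches Maren by chaining the stated constraints.
That's Aldric, Berengar, Cassia, Elspeth, Fendrel, and Gisela — 6 in all.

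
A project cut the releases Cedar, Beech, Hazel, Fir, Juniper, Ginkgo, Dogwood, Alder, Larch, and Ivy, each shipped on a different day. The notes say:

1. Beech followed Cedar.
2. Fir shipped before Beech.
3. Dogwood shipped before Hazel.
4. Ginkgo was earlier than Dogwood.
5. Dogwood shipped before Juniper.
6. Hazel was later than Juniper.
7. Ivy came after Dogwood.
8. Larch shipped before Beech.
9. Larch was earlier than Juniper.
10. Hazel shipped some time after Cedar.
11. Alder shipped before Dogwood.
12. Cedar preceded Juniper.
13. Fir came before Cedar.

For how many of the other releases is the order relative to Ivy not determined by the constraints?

6

Forced before Ivy: Alder, Dogwood, and Ginkgo.
That leaves Beech, Cedar, Fir, Hazel, Juniper, and Larch with no forced order relative to Ivy — 6.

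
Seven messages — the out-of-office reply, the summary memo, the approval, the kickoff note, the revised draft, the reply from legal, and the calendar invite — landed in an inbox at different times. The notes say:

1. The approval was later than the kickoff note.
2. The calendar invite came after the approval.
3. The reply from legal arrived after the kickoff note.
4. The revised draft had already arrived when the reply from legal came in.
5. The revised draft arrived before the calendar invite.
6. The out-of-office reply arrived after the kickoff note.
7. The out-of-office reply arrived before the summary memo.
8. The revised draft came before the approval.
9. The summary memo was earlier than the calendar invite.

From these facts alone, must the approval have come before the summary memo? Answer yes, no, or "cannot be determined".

cannot be determined

No chain of stated constraints runs from the approval to the summary memo, and none runs from the summary memo to the approval either.
So the relative order of the approval and the summary memo is not fixed by the given facts.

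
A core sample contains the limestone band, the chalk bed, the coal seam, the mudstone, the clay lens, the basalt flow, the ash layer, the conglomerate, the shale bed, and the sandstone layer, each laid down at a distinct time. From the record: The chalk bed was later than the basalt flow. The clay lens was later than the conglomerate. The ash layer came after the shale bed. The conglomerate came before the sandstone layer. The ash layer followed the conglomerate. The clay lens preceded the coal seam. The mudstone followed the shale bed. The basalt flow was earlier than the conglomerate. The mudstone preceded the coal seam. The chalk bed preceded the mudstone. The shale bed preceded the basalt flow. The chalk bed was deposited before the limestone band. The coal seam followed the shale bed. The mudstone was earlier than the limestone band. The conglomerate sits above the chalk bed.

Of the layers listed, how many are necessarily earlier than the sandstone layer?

Directly stated before the sandstone layer: the conglomerate.
The basalt flow reaches the sandstone layer via the basalt flow → the conglomerate → the sandstone layer.
The chalk bed reaches the sandstone layer via the chalk bed → the conglomerate → the sandstone layer.
The shale bed reaches the sandstone layer via the shale bed → the basalt flow → the conglomerate → the sandstone layer.
No chain forces the ash layer (or any of the others) ahead of the sandstone layer.
That's the basalt flow, the chalk bed, the conglomerate, and the shale bed — 4 in all.

4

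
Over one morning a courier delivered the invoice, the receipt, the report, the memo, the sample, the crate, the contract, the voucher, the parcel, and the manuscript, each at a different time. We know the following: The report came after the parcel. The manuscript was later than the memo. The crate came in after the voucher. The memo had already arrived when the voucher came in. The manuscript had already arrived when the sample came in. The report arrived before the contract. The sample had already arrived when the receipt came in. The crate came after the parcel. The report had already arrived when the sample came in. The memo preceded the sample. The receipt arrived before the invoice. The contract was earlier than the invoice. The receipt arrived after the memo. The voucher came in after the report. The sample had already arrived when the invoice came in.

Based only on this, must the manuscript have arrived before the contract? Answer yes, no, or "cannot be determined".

No chain of stated constraints runs from the manuscript to the contract, and none runs from the contract to the manuscript either.
So the relative order of the manuscript and the contract is not fixed by the given facts.

cannot be determined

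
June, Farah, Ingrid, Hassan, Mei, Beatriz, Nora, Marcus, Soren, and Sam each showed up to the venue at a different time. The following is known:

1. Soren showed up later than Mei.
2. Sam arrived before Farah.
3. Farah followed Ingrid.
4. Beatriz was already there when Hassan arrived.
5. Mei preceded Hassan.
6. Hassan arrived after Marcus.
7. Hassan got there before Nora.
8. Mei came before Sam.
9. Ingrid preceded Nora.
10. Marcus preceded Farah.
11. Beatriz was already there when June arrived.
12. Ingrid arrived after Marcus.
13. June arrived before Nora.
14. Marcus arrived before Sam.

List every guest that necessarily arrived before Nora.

Directly stated before Nora: Hassan, Ingrid, and June.
Beatriz reaches Nora via Beatriz → Hassan → Nora.
Marcus reaches Nora via Marcus → Hassan → Nora.
Mei reaches Nora via Mei → Hassan → Nora.
No chain forces Sam (or any of the others) ahead of Nora.

Beatriz, Hassan, Ingrid, June, Marcus, Mei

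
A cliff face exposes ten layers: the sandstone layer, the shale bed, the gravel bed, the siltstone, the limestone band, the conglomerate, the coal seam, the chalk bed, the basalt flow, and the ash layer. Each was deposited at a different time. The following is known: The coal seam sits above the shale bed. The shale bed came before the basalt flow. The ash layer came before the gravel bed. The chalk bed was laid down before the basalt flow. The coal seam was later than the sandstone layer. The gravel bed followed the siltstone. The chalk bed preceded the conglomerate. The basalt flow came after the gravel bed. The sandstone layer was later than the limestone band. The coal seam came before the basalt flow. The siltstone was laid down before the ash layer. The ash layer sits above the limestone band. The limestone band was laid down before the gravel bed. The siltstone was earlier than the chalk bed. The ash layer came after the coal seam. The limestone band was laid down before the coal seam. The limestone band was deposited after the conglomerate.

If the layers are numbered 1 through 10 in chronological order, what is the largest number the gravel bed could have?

The gravel bed must come before the basalt flow — 1 layer forced after it.
Everything else can be placed before the gravel bed in some valid order, so the gravel bed can sit as late as position 10 − 1 = 9.

9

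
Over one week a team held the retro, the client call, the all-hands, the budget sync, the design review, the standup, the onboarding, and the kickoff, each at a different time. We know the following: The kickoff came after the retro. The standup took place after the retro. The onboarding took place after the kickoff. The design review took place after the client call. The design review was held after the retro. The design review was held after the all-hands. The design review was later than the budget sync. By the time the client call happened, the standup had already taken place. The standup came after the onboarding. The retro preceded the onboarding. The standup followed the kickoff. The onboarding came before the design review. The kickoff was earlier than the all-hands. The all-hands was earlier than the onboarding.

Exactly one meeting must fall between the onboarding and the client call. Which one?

the standup

Tracing the constraints gives the onboarding → the standup → the client call, so the standup sits after the onboarding and before the client call.
No other meeting is forced both after the onboarding and before the client call.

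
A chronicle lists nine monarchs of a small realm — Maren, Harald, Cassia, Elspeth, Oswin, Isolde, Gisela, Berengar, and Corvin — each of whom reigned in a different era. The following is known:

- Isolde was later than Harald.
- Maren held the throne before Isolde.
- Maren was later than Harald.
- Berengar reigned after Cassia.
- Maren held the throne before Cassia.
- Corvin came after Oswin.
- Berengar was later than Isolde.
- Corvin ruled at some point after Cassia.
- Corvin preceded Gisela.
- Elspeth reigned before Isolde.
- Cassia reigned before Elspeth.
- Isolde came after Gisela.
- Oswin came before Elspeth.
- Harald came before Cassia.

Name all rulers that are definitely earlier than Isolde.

Cassia, Corvin, Elspeth, Gisela, Harald, Maren, Oswin

Directly stated before Isolde: Elspeth, Gisela, Harald, and Maren.
Cassia reaches Isolde via Cassia → Elspeth → Isolde.
Corvin reaches Isolde via Corvin → Gisela → Isolde.
Oswin reaches Isolde via Oswin → Elspeth → Isolde.
No chain forces Berengar ahead of Isolde.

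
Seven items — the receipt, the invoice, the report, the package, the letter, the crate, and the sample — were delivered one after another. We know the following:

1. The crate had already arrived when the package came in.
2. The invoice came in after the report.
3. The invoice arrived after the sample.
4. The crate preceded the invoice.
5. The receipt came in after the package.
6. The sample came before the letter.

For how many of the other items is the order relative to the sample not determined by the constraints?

Forced after the sample: the invoice and the letter.
That leaves the crate, the package, the receipt, and the report with no forced order relative to the sample — 4.

4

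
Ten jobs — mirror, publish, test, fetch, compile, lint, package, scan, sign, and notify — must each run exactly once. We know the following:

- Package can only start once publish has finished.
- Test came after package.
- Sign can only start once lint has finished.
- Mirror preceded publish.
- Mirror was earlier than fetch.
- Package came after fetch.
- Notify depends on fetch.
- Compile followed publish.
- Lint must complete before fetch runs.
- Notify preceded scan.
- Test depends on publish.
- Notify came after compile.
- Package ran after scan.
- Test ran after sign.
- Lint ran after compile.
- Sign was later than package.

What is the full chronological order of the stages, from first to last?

mirror, publish, compile, lint, fetch, notify, scan, package, sign, test

The constraints fix every adjacent pair, so only one ordering works:
mirror → publish → compile → lint → fetch → notify → scan → package → sign → test.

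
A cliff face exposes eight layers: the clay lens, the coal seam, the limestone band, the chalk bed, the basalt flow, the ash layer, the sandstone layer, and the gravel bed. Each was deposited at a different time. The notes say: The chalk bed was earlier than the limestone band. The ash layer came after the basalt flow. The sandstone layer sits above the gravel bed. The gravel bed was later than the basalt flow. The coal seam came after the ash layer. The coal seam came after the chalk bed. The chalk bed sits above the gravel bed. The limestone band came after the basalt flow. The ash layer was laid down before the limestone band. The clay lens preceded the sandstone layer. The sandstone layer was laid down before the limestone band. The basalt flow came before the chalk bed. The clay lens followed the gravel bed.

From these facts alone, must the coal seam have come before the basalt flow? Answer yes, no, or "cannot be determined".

Tracing the constraints gives the basalt flow → the ash layer → the coal seam, so the basalt flow must come before the coal seam.
That means the coal seam cannot be before the basalt flow.

no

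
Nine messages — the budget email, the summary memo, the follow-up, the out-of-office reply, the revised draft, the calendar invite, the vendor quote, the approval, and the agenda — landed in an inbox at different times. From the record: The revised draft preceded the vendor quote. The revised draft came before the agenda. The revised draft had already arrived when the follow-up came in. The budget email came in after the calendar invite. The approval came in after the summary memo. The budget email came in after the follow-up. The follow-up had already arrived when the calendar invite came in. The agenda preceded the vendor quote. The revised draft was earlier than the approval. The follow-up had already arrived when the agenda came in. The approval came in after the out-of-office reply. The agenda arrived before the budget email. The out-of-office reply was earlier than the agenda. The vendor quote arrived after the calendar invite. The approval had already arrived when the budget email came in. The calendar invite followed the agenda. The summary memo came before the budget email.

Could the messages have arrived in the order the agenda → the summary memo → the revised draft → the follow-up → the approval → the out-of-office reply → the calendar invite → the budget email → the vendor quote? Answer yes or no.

The constraints require the out-of-office reply before the approval, but in the proposed sequence the approval appears ahead of the out-of-office reply. That one violation is enough.

no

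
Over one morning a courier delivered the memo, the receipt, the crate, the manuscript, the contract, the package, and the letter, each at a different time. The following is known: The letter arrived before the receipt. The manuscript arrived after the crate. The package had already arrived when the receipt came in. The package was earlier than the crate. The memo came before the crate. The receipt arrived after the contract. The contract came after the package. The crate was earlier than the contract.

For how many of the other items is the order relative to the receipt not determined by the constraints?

1

Forced before the receipt: the contract, the crate, the letter, the memo, and the package.
That leaves the manuscript with no forced order relative to the receipt — 1.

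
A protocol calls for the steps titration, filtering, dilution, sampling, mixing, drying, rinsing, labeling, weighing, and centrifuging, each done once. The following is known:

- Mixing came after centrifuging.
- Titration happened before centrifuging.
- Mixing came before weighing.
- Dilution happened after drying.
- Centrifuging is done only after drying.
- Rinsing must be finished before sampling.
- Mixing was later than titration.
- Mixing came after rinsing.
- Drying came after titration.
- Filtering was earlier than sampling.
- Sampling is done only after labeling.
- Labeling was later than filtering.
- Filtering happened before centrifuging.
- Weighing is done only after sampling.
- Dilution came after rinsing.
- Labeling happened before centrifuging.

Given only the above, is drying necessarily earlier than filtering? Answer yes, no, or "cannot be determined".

No chain of stated constraints runs from drying to filtering, and none runs from filtering to drying either.
So the relative order of drying and filtering is not fixed by the given facts.

cannot be determined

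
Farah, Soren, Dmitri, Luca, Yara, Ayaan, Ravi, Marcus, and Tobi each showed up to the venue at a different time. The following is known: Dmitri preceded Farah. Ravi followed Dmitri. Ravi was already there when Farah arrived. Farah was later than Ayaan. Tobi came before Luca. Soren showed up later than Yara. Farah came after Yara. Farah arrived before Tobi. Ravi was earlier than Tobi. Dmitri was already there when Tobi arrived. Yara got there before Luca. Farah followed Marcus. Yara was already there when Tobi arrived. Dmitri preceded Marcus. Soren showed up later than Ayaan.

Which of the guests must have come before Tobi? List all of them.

Ayaan, Dmitri, Farah, Marcus, Ravi, Yara

Directly stated before Tobi: Dmitri, Farah, Ravi, and Yara.
Ayaan reaches Tobi via Ayaan → Farah → Tobi.
Marcus reaches Tobi via Marcus → Farah → Tobi.
No chain forces Soren (or any of the others) ahead of Tobi.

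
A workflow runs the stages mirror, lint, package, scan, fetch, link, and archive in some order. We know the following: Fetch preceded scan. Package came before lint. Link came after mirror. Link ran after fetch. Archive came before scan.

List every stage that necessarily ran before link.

Directly stated before link: fetch and mirror.
No chain forces archive (or any of the others) ahead of link.

fetch, mirror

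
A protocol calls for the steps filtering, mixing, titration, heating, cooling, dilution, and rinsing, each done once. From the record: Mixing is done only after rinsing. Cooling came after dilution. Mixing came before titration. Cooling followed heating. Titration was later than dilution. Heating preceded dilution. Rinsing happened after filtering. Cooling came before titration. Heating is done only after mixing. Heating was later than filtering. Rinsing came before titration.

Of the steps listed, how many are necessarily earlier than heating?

3

Directly stated before heating: filtering and mixing.
Rinsing reaches heating via rinsing → mixing → heating.
That's filtering, mixing, and rinsing — 3 in all.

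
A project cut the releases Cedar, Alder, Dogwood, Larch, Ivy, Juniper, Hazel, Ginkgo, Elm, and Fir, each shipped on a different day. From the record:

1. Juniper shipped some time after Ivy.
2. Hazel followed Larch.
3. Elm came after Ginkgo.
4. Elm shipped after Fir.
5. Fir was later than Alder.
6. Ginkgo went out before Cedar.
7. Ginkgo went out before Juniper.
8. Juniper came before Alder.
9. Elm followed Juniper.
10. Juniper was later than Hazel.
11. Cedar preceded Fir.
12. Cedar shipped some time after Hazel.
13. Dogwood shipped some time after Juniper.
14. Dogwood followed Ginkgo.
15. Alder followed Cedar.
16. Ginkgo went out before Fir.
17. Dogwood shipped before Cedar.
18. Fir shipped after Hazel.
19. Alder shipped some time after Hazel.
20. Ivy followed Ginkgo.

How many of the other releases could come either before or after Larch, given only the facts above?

2

Forced after Larch: Alder, Cedar, Dogwood, Elm, Fir, Hazel, and Juniper.
That leaves Ginkgo and Ivy with no forced order relative to Larch — 2.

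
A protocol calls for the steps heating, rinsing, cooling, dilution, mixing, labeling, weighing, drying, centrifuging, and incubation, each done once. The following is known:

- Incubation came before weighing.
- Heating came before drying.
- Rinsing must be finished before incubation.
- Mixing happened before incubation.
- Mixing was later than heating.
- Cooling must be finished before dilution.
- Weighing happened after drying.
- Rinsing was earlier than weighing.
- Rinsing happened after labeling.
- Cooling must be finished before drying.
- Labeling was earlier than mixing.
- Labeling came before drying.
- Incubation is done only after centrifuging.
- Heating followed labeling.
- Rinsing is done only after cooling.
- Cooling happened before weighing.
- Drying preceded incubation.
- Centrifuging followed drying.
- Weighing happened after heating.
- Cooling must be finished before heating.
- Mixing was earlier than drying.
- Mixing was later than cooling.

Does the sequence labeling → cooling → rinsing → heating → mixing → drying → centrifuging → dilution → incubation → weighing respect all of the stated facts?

yes

Check each stated constraint against the proposed order — e.g. rinsing is ahead of weighing; cooling is ahead of weighing. Every pair is in the required order; nothing is violated.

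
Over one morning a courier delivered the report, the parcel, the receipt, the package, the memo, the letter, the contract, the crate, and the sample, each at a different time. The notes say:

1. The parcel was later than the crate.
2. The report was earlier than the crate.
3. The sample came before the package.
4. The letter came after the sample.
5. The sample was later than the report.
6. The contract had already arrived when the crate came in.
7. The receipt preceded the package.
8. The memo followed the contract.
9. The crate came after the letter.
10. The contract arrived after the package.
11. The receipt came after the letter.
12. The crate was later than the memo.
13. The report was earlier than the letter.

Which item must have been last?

the parcel

Every other item has a chain of constraints placing it before the parcel, so the parcel is last.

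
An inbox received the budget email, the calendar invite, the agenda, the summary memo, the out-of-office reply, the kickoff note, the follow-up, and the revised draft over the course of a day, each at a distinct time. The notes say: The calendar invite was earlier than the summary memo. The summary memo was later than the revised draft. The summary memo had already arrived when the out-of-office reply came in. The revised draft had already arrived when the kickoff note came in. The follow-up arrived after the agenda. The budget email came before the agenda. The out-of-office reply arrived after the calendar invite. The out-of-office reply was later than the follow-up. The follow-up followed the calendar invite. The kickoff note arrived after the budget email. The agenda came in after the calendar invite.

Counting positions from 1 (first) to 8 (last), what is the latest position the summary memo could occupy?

7

The summary memo must come before the out-of-office reply — 1 message forced after it.
Everything else can be placed before the summary memo in some valid order, so the summary memo can sit as late as position 8 − 1 = 7.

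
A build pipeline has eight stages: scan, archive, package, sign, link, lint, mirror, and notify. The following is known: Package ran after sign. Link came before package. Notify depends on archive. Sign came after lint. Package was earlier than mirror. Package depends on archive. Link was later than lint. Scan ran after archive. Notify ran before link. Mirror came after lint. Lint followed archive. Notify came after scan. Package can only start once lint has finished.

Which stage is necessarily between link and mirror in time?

package

Tracing the constraints gives link → package → mirror, so package sits after link and before mirror.
No other stage is forced both after link and before mirror.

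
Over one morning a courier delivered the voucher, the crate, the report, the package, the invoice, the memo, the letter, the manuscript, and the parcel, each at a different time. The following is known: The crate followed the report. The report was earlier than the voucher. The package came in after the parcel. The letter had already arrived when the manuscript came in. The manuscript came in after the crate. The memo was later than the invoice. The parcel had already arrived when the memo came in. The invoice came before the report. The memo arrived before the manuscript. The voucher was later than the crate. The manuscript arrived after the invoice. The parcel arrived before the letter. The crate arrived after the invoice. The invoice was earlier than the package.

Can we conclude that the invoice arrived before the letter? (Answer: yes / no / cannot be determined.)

cannot be determined

No chain of stated constraints runs from the invoice to the letter, and none runs from the letter to the invoice either.
So the relative order of the invoice and the letter is not fixed by the given facts.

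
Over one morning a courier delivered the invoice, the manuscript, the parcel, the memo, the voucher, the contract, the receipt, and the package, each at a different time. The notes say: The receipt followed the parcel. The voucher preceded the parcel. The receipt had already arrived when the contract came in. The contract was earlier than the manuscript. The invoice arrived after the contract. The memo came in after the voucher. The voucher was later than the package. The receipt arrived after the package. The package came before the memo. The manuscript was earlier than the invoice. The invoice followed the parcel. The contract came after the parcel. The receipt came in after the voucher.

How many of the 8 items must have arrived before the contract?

4

Directly stated before the contract: the parcel and the receipt.
The package reaches the contract via the package → the receipt → the contract.
The voucher reaches the contract via the voucher → the parcel → the contract.
No chain forces the manuscript (or any of the others) ahead of the contract.
That's the package, the parcel, the receipt, and the voucher — 4 in all.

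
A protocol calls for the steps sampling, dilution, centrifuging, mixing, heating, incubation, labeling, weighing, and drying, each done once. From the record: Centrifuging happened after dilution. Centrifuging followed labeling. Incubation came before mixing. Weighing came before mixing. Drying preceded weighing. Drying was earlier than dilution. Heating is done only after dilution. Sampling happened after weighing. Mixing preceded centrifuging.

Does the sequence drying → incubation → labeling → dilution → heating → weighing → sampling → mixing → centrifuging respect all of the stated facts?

Check each stated constraint against the proposed order — e.g. labeling is ahead of centrifuging; incubation is ahead of mixing. Every pair is in the required order; nothing is violated.

yes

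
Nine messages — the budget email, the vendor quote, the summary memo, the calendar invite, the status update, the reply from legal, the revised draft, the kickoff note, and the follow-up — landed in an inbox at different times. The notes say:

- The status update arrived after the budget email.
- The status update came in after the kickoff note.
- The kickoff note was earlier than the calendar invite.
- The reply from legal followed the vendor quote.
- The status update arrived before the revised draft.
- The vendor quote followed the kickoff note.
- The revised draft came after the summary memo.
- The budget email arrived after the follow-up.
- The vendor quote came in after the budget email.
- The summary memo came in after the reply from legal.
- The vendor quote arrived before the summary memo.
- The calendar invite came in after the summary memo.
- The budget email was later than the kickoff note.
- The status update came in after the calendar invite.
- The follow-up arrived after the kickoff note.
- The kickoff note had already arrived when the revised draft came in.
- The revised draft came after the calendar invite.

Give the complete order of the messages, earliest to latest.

the kickoff note, the follow-up, the budget email, the vendor quote, the reply from legal, the summary memo, the calendar invite, the status update, the revised draft

The constraints fix every adjacent pair, so only one ordering works:
the kickoff note → the follow-up → the budget email → the vendor quote → the reply from legal → the summary memo → the calendar invite → the status update → the revised draft.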